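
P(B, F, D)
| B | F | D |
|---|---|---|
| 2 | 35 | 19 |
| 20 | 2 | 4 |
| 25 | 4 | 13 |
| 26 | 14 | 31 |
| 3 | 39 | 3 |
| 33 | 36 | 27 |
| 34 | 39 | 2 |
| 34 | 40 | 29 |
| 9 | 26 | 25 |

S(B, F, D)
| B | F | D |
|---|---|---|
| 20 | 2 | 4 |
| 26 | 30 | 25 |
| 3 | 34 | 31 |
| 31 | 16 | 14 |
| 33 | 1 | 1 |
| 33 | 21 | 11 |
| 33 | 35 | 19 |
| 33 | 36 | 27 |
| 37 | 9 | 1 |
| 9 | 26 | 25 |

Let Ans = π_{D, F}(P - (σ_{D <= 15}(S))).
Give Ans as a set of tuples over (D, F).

Filtering on D <= 15 leaves {(20, 2, 4), (31, 16, 14), (33, 1, 1), (33, 21, 11), (37, 9, 1)}.
Set difference of the two operands is {(2, 35, 19), (25, 4, 13), (26, 14, 31), (3, 39, 3), (33, 36, 27), (34, 39, 2), (34, 40, 29), (9, 26, 25)}.
Keep only column(s) D, F: {(13, 4), (19, 35), (2, 39), (25, 26), (27, 36), (29, 40), (3, 39), (31, 14)}

{(13, 4), (19, 35), (2, 39), (25, 26), (27, 36), (29, 40), (3, 39), (31, 14)}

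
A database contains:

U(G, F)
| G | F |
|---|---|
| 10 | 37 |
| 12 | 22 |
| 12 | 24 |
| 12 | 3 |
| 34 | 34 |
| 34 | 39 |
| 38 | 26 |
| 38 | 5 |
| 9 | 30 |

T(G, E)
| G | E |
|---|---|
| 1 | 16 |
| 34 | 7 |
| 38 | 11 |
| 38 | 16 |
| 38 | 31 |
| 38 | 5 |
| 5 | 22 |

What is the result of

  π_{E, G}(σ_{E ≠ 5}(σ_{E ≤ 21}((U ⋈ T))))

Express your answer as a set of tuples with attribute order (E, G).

{(11, 38), (16, 38), (7, 34)}

Joining U and T on G yields {(34, 34, 7), (34, 39, 7), (38, 26, 11), (38, 26, 16), (38, 26, 31), (38, 26, 5), (38, 5, 11), (38, 5, 16), (38, 5, 31), (38, 5, 5)}.
Apply σ_{E ≤ 21}; surviving tuples: {(34, 34, 7), (34, 39, 7), (38, 26, 11), (38, 26, 16), (38, 26, 5), (38, 5, 11), (38, 5, 16), (38, 5, 5)}
Apply σ_{E ≠ 5}; surviving tuples: {(34, 34, 7), (34, 39, 7), (38, 26, 11), (38, 26, 16), (38, 5, 11), (38, 5, 16)}
π_{E, G} gives {(11, 38), (16, 38), (7, 34)} (3 duplicate(s) eliminated).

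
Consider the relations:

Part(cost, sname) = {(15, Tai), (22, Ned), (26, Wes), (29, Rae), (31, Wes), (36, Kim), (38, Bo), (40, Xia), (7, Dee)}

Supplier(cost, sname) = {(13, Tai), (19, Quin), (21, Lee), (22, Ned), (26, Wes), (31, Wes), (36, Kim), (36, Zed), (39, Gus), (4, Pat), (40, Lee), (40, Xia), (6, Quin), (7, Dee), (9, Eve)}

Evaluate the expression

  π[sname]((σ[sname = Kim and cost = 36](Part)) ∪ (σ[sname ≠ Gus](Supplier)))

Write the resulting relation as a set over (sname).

{Dee, Eve, Kim, Lee, Ned, Pat, Quin, Tai, Wes, Xia, Zed}

Apply σ_{sname = Kim and cost = 36}; surviving tuples: {(36, Kim)}
Apply σ_{sname ≠ Gus}; surviving tuples: {(13, Tai), (19, Quin), (21, Lee), (22, Ned), (26, Wes), (31, Wes), (36, Kim), (36, Zed), (4, Pat), (40, Lee), (40, Xia), (6, Quin), (7, Dee), (9, Eve)}
Taking the union: {(13, Tai), (19, Quin), (21, Lee), (22, Ned), (26, Wes), (31, Wes), (36, Kim), (36, Zed), (4, Pat), (40, Lee), (40, Xia), (6, Quin), (7, Dee), (9, Eve)}
π[sname]: project onto (sname) (3 duplicate(s) eliminated) → {Dee, Eve, Kim, Lee, Ned, Pat, Quin, Tai, Wes, Xia, Zed}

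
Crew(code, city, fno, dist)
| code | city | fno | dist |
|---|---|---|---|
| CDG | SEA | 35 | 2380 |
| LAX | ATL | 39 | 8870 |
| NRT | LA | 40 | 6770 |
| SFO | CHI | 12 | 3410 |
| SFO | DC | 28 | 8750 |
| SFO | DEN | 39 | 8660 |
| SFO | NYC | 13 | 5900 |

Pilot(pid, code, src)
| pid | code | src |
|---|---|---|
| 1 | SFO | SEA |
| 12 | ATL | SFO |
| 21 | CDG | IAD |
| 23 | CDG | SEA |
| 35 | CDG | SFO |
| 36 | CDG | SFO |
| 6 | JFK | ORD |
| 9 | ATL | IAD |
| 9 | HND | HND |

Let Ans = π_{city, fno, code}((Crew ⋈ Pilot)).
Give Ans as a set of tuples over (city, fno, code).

Joining Crew and Pilot on code yields {(CDG, SEA, 35, 2380, 21, IAD), (CDG, SEA, 35, 2380, 23, SEA), (CDG, SEA, 35, 2380, 35, SFO), (CDG, SEA, 35, 2380, 36, SFO), (SFO, CHI, 12, 3410, 1, SEA), (SFO, DC, 28, 8750, 1, SEA), (SFO, DEN, 39, 8660, 1, SEA), (SFO, NYC, 13, 5900, 1, SEA)}.
π[city, fno, code]: project onto (city, fno, code) (3 duplicate(s) eliminated) → {(CHI, 12, SFO), (DC, 28, SFO), (DEN, 39, SFO), (NYC, 13, SFO), (SEA, 35, CDG)}

{(CHI, 12, SFO), (DC, 28, SFO), (DEN, 39, SFO), (NYC, 13, SFO), (SEA, 35, CDG)}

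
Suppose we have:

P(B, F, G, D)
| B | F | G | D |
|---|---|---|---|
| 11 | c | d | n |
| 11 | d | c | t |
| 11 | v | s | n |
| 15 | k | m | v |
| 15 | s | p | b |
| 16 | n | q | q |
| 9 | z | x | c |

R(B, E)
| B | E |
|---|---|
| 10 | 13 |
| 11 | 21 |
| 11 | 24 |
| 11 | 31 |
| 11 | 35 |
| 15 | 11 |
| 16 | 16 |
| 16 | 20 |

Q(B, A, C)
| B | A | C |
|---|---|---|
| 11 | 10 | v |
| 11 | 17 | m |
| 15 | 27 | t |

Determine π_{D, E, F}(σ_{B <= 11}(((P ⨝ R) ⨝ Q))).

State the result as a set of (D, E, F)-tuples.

{(n, 21, c), (n, 21, v), (n, 24, c), (n, 24, v), (n, 31, c), (n, 31, v), (n, 35, c), (n, 35, v), (t, 21, d), (t, 24, d), (t, 31, d), (t, 35, d)}

P ⋈ R (natural join on B): {(11, c, d, n, 21), (11, c, d, n, 24), (11, c, d, n, 31), (11, c, d, n, 35), (11, d, c, t, 21), (11, d, c, t, 24), (11, d, c, t, 31), (11, d, c, t, 35), (11, v, s, n, 21), (11, v, s, n, 24), (11, v, s, n, 31), (11, v, s, n, 35), (15, k, m, v, 11), (15, s, p, b, 11), (16, n, q, q, 16), (16, n, q, q, 20)}
(P ⨝ R) ⋈ Q (natural join on B): {(11, c, d, n, 21, 10, v), (11, c, d, n, 21, 17, m), (11, c, d, n, 24, 10, v), (11, c, d, n, 24, 17, m), (11, c, d, n, 31, 10, v), (11, c, d, n, 31, 17, m), (11, c, d, n, 35, 10, v), (11, c, d, n, 35, 17, m), (11, d, c, t, 21, 10, v), (11, d, c, t, 21, 17, m), (11, d, c, t, 24, 10, v), (11, d, c, t, 24, 17, m), (11, d, c, t, 31, 10, v), (11, d, c, t, 31, 17, m), (11, d, c, t, 35, 10, v), (11, d, c, t, 35, 17, m), (11, v, s, n, 21, 10, v), (11, v, s, n, 21, 17, m), (11, v, s, n, 24, 10, v), (11, v, s, n, 24, 17, m), (11, v, s, n, 31, 10, v), (11, v, s, n, 31, 17, m), (11, v, s, n, 35, 10, v), (11, v, s, n, 35, 17, m), (15, k, m, v, 11, 27, t), (15, s, p, b, 11, 27, t)}
σ[B <= 11]: keep tuples satisfying B <= 11 → {(11, c, d, n, 21, 10, v), (11, c, d, n, 21, 17, m), (11, c, d, n, 24, 10, v), (11, c, d, n, 24, 17, m), (11, c, d, n, 31, 10, v), (11, c, d, n, 31, 17, m), (11, c, d, n, 35, 10, v), (11, c, d, n, 35, 17, m), (11, d, c, t, 21, 10, v), (11, d, c, t, 21, 17, m), (11, d, c, t, 24, 10, v), (11, d, c, t, 24, 17, m), (11, d, c, t, 31, 10, v), (11, d, c, t, 31, 17, m), (11, d, c, t, 35, 10, v), (11, d, c, t, 35, 17, m), (11, v, s, n, 21, 10, v), (11, v, s, n, 21, 17, m), (11, v, s, n, 24, 10, v), (11, v, s, n, 24, 17, m), (11, v, s, n, 31, 10, v), (11, v, s, n, 31, 17, m), (11, v, s, n, 35, 10, v), (11, v, s, n, 35, 17, m)}
π_{D, E, F} gives {(n, 21, c), (n, 21, v), (n, 24, c), (n, 24, v), (n, 31, c), (n, 31, v), (n, 35, c), (n, 35, v), (t, 21, d), (t, 24, d), (t, 31, d), (t, 35, d)} (12 duplicate(s) eliminated).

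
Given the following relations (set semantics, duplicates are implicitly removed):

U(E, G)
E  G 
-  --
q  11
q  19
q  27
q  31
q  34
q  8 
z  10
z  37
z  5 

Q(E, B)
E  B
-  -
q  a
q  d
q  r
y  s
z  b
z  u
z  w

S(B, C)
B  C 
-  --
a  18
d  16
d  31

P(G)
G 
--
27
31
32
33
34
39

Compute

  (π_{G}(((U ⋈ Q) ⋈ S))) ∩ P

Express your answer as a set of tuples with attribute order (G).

{27, 31, 34}

Natural join on E: {(q, 11, a), (q, 11, d), (q, 11, r), (q, 19, a), (q, 19, d), (q, 19, r), (q, 27, a), (q, 27, d), (q, 27, r), (q, 31, a), (q, 31, d), (q, 31, r), (q, 34, a), (q, 34, d), (q, 34, r), (q, 8, a), (q, 8, d), (q, 8, r), (z, 10, b), (z, 10, u), (z, 10, w), (z, 37, b), (z, 37, u), (z, 37, w), (z, 5, b), (z, 5, u), (z, 5, w)}
Natural join on B: {(q, 11, a, 18), (q, 11, d, 16), (q, 11, d, 31), (q, 19, a, 18), (q, 19, d, 16), (q, 19, d, 31), (q, 27, a, 18), (q, 27, d, 16), (q, 27, d, 31), (q, 31, a, 18), (q, 31, d, 16), (q, 31, d, 31), (q, 34, a, 18), (q, 34, d, 16), (q, 34, d, 31), (q, 8, a, 18), (q, 8, d, 16), (q, 8, d, 31)}
Projecting to G (12 duplicate(s) eliminated): {11, 19, 27, 31, 34, 8}
Taking the intersection: {27, 31, 34}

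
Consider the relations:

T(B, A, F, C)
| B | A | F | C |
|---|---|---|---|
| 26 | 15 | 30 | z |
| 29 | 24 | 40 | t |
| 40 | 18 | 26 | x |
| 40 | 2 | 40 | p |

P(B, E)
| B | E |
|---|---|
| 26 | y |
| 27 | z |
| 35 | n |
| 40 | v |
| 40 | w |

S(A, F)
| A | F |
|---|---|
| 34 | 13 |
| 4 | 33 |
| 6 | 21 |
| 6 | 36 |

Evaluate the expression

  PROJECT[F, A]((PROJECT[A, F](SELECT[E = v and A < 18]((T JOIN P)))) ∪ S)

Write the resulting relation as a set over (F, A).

Natural join on B: {(26, 15, 30, z, y), (40, 18, 26, x, v), (40, 18, 26, x, w), (40, 2, 40, p, v), (40, 2, 40, p, w)}
σ[E = v and A < 18]: keep tuples satisfying E = v and A < 18 → {(40, 2, 40, p, v)}
Keep only column(s) A, F: {(2, 40)}
Set union of the two operands is {(2, 40), (34, 13), (4, 33), (6, 21), (6, 36)}.
Keep only column(s) F, A: {(13, 34), (21, 6), (33, 4), (36, 6), (40, 2)}

{(13, 34), (21, 6), (33, 4), (36, 6), (40, 2)}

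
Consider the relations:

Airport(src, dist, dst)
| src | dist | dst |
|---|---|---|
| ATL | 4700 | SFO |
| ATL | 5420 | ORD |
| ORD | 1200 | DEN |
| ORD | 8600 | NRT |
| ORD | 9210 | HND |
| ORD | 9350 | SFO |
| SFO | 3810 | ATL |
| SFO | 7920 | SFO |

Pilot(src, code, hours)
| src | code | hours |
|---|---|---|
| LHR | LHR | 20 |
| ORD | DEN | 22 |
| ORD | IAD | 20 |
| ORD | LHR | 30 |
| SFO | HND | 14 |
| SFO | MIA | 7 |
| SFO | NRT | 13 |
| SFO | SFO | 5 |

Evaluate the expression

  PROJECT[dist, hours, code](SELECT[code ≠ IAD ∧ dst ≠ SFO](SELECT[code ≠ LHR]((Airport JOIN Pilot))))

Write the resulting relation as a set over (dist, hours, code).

Natural join on src: {(ORD, 1200, DEN, DEN, 22), (ORD, 1200, DEN, IAD, 20), (ORD, 1200, DEN, LHR, 30), (ORD, 8600, NRT, DEN, 22), (ORD, 8600, NRT, IAD, 20), (ORD, 8600, NRT, LHR, 30), (ORD, 9210, HND, DEN, 22), (ORD, 9210, HND, IAD, 20), (ORD, 9210, HND, LHR, 30), (ORD, 9350, SFO, DEN, 22), (ORD, 9350, SFO, IAD, 20), (ORD, 9350, SFO, LHR, 30), (SFO, 3810, ATL, HND, 14), (SFO, 3810, ATL, MIA, 7), (SFO, 3810, ATL, NRT, 13), (SFO, 3810, ATL, SFO, 5), (SFO, 7920, SFO, HND, 14), (SFO, 7920, SFO, MIA, 7), (SFO, 7920, SFO, NRT, 13), (SFO, 7920, SFO, SFO, 5)}
Filtering on code ≠ LHR leaves {(ORD, 1200, DEN, DEN, 22), (ORD, 1200, DEN, IAD, 20), (ORD, 8600, NRT, DEN, 22), (ORD, 8600, NRT, IAD, 20), (ORD, 9210, HND, DEN, 22), (ORD, 9210, HND, IAD, 20), (ORD, 9350, SFO, DEN, 22), (ORD, 9350, SFO, IAD, 20), (SFO, 3810, ATL, HND, 14), (SFO, 3810, ATL, MIA, 7), (SFO, 3810, ATL, NRT, 13), (SFO, 3810, ATL, SFO, 5), (SFO, 7920, SFO, HND, 14), (SFO, 7920, SFO, MIA, 7), (SFO, 7920, SFO, NRT, 13), (SFO, 7920, SFO, SFO, 5)}.
Filtering on code ≠ IAD ∧ dst ≠ SFO leaves {(ORD, 1200, DEN, DEN, 22), (ORD, 8600, NRT, DEN, 22), (ORD, 9210, HND, DEN, 22), (SFO, 3810, ATL, HND, 14), (SFO, 3810, ATL, MIA, 7), (SFO, 3810, ATL, NRT, 13), (SFO, 3810, ATL, SFO, 5)}.
Projecting to dist, hours, code: {(1200, 22, DEN), (3810, 13, NRT), (3810, 14, HND), (3810, 5, SFO), (3810, 7, MIA), (8600, 22, DEN), (9210, 22, DEN)}

{(1200, 22, DEN), (3810, 13, NRT), (3810, 14, HND), (3810, 5, SFO), (3810, 7, MIA), (8600, 22, DEN), (9210, 22, DEN)}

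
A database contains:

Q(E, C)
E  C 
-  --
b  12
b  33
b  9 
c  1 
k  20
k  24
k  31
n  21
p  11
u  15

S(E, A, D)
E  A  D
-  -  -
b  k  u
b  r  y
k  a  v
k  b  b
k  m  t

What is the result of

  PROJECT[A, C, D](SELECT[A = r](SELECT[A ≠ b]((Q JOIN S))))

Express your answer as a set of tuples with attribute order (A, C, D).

{(r, 12, y), (r, 33, y), (r, 9, y)}

Natural join on E: {(b, 12, k, u), (b, 12, r, y), (b, 33, k, u), (b, 33, r, y), (b, 9, k, u), (b, 9, r, y), (k, 20, a, v), (k, 20, b, b), (k, 20, m, t), (k, 24, a, v), (k, 24, b, b), (k, 24, m, t), (k, 31, a, v), (k, 31, b, b), (k, 31, m, t)}
Selection A ≠ b: {(b, 12, k, u), (b, 12, r, y), (b, 33, k, u), (b, 33, r, y), (b, 9, k, u), (b, 9, r, y), (k, 20, a, v), (k, 20, m, t), (k, 24, a, v), (k, 24, m, t), (k, 31, a, v), (k, 31, m, t)}
Selection A = r: {(b, 12, r, y), (b, 33, r, y), (b, 9, r, y)}
π_{A, C, D} gives {(r, 12, y), (r, 33, y), (r, 9, y)}.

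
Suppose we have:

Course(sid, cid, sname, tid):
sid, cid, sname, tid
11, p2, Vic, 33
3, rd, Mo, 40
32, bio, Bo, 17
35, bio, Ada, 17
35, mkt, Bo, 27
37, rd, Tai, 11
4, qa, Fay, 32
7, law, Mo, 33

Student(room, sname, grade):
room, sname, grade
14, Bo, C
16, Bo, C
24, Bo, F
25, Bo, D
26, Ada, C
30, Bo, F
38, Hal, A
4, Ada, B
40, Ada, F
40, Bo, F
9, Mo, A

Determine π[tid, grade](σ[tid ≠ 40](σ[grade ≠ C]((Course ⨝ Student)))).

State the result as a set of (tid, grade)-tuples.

{(17, B), (17, D), (17, F), (27, D), (27, F), (33, A)}

Joining Course and Student on sname yields {(3, rd, Mo, 40, 9, A), (32, bio, Bo, 17, 14, C), (32, bio, Bo, 17, 16, C), (32, bio, Bo, 17, 24, F), (32, bio, Bo, 17, 25, D), (32, bio, Bo, 17, 30, F), (32, bio, Bo, 17, 40, F), (35, bio, Ada, 17, 26, C), (35, bio, Ada, 17, 4, B), (35, bio, Ada, 17, 40, F), (35, mkt, Bo, 27, 14, C), (35, mkt, Bo, 27, 16, C), (35, mkt, Bo, 27, 24, F), (35, mkt, Bo, 27, 25, D), (35, mkt, Bo, 27, 30, F), (35, mkt, Bo, 27, 40, F), (7, law, Mo, 33, 9, A)}.
Filtering on grade ≠ C leaves {(3, rd, Mo, 40, 9, A), (32, bio, Bo, 17, 24, F), (32, bio, Bo, 17, 25, D), (32, bio, Bo, 17, 30, F), (32, bio, Bo, 17, 40, F), (35, bio, Ada, 17, 4, B), (35, bio, Ada, 17, 40, F), (35, mkt, Bo, 27, 24, F), (35, mkt, Bo, 27, 25, D), (35, mkt, Bo, 27, 30, F), (35, mkt, Bo, 27, 40, F), (7, law, Mo, 33, 9, A)}.
Filtering on tid ≠ 40 leaves {(32, bio, Bo, 17, 24, F), (32, bio, Bo, 17, 25, D), (32, bio, Bo, 17, 30, F), (32, bio, Bo, 17, 40, F), (35, bio, Ada, 17, 4, B), (35, bio, Ada, 17, 40, F), (35, mkt, Bo, 27, 24, F), (35, mkt, Bo, 27, 25, D), (35, mkt, Bo, 27, 30, F), (35, mkt, Bo, 27, 40, F), (7, law, Mo, 33, 9, A)}.
Keep only column(s) tid, grade (5 duplicate(s) eliminated): {(17, B), (17, D), (17, F), (27, D), (27, F), (33, A)}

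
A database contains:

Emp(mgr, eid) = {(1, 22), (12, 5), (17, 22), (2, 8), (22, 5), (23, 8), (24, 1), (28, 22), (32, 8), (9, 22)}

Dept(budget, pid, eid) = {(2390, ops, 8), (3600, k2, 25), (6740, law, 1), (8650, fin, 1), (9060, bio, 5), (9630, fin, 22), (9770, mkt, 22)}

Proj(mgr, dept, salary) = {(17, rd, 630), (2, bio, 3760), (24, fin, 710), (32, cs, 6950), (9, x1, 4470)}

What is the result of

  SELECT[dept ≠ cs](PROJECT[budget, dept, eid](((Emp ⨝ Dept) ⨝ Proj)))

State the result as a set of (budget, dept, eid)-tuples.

Emp ⋈ Dept (natural join on eid): {(1, 22, 9630, fin), (1, 22, 9770, mkt), (12, 5, 9060, bio), (17, 22, 9630, fin), (17, 22, 9770, mkt), (2, 8, 2390, ops), (22, 5, 9060, bio), (23, 8, 2390, ops), (24, 1, 6740, law), (24, 1, 8650, fin), (28, 22, 9630, fin), (28, 22, 9770, mkt), (32, 8, 2390, ops), (9, 22, 9630, fin), (9, 22, 9770, mkt)}
(Emp ⨝ Dept) ⋈ Proj (natural join on mgr): {(17, 22, 9630, fin, rd, 630), (17, 22, 9770, mkt, rd, 630), (2, 8, 2390, ops, bio, 3760), (24, 1, 6740, law, fin, 710), (24, 1, 8650, fin, fin, 710), (32, 8, 2390, ops, cs, 6950), (9, 22, 9630, fin, x1, 4470), (9, 22, 9770, mkt, x1, 4470)}
π_{budget, dept, eid} gives {(2390, bio, 8), (2390, cs, 8), (6740, fin, 1), (8650, fin, 1), (9630, rd, 22), (9630, x1, 22), (9770, rd, 22), (9770, x1, 22)}.
Selection dept ≠ cs: {(2390, bio, 8), (6740, fin, 1), (8650, fin, 1), (9630, rd, 22), (9630, x1, 22), (9770, rd, 22), (9770, x1, 22)}

{(2390, bio, 8), (6740, fin, 1), (8650, fin, 1), (9630, rd, 22), (9630, x1, 22), (9770, rd, 22), (9770, x1, 22)}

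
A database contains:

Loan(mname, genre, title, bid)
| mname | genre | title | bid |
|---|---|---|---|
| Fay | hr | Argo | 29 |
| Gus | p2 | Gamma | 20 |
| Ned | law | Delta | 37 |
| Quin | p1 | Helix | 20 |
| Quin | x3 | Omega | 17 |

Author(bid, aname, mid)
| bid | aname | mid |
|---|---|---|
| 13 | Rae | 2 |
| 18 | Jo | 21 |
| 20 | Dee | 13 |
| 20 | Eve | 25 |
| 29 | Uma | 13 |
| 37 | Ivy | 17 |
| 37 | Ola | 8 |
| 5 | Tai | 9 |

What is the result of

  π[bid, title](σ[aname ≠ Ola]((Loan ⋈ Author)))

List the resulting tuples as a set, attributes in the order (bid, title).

{(20, Gamma), (20, Helix), (29, Argo), (37, Delta)}

Loan ⋈ Author (natural join on bid): {(Fay, hr, Argo, 29, Uma, 13), (Gus, p2, Gamma, 20, Dee, 13), (Gus, p2, Gamma, 20, Eve, 25), (Ned, law, Delta, 37, Ivy, 17), (Ned, law, Delta, 37, Ola, 8), (Quin, p1, Helix, 20, Dee, 13), (Quin, p1, Helix, 20, Eve, 25)}
Selection aname ≠ Ola: {(Fay, hr, Argo, 29, Uma, 13), (Gus, p2, Gamma, 20, Dee, 13), (Gus, p2, Gamma, 20, Eve, 25), (Ned, law, Delta, 37, Ivy, 17), (Quin, p1, Helix, 20, Dee, 13), (Quin, p1, Helix, 20, Eve, 25)}
Keep only column(s) bid, title (2 duplicate(s) eliminated): {(20, Gamma), (20, Helix), (29, Argo), (37, Delta)}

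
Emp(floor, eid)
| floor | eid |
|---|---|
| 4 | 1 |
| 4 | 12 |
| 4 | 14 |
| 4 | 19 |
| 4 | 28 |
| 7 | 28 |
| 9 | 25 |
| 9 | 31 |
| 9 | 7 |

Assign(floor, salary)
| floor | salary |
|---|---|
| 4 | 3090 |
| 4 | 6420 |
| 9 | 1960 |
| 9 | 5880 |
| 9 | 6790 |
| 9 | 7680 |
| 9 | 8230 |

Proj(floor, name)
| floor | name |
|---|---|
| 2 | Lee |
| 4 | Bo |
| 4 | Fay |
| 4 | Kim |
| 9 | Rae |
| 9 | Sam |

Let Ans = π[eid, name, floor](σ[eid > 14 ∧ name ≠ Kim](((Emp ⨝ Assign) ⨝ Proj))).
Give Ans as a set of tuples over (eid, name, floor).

{(19, Bo, 4), (19, Fay, 4), (25, Rae, 9), (25, Sam, 9), (28, Bo, 4), (28, Fay, 4), (31, Rae, 9), (31, Sam, 9)}

Emp ⋈ Assign (natural join on floor): {(4, 1, 3090), (4, 1, 6420), (4, 12, 3090), (4, 12, 6420), (4, 14, 3090), (4, 14, 6420), (4, 19, 3090), (4, 19, 6420), (4, 28, 3090), (4, 28, 6420), (9, 25, 1960), (9, 25, 5880), (9, 25, 6790), (9, 25, 7680), (9, 25, 8230), (9, 31, 1960), (9, 31, 5880), (9, 31, 6790), (9, 31, 7680), (9, 31, 8230), (9, 7, 1960), (9, 7, 5880), (9, 7, 6790), (9, 7, 7680), (9, 7, 8230)}
(Emp ⨝ Assign) ⋈ Proj (natural join on floor): {(4, 1, 3090, Bo), (4, 1, 3090, Fay), (4, 1, 3090, Kim), (4, 1, 6420, Bo), (4, 1, 6420, Fay), (4, 1, 6420, Kim), (4, 12, 3090, Bo), (4, 12, 3090, Fay), (4, 12, 3090, Kim), (4, 12, 6420, Bo), (4, 12, 6420, Fay), (4, 12, 6420, Kim), (4, 14, 3090, Bo), (4, 14, 3090, Fay), (4, 14, 3090, Kim), (4, 14, 6420, Bo), (4, 14, 6420, Fay), (4, 14, 6420, Kim), (4, 19, 3090, Bo), (4, 19, 3090, Fay), (4, 19, 3090, Kim), (4, 19, 6420, Bo), (4, 19, 6420, Fay), (4, 19, 6420, Kim), (4, 28, 3090, Bo), (4, 28, 3090, Fay), (4, 28, 3090, Kim), (4, 28, 6420, Bo), (4, 28, 6420, Fay), (4, 28, 6420, Kim), (9, 25, 1960, Rae), (9, 25, 1960, Sam), (9, 25, 5880, Rae), (9, 25, 5880, Sam), (9, 25, 6790, Rae), (9, 25, 6790, Sam), (9, 25, 7680, Rae), (9, 25, 7680, Sam), (9, 25, 8230, Rae), (9, 25, 8230, Sam), (9, 31, 1960, Rae), (9, 31, 1960, Sam), (9, 31, 5880, Rae), (9, 31, 5880, Sam), (9, 31, 6790, Rae), (9, 31, 6790, Sam), (9, 31, 7680, Rae), (9, 31, 7680, Sam), (9, 31, 8230, Rae), (9, 31, 8230, Sam), (9, 7, 1960, Rae), (9, 7, 1960, Sam), (9, 7, 5880, Rae), (9, 7, 5880, Sam), (9, 7, 6790, Rae), (9, 7, 6790, Sam), (9, 7, 7680, Rae), (9, 7, 7680, Sam), (9, 7, 8230, Rae), (9, 7, 8230, Sam)}
Apply σ_{eid > 14 ∧ name ≠ Kim}; surviving tuples: {(4, 19, 3090, Bo), (4, 19, 3090, Fay), (4, 19, 6420, Bo), (4, 19, 6420, Fay), (4, 28, 3090, Bo), (4, 28, 3090, Fay), (4, 28, 6420, Bo), (4, 28, 6420, Fay), (9, 25, 1960, Rae), (9, 25, 1960, Sam), (9, 25, 5880, Rae), (9, 25, 5880, Sam), (9, 25, 6790, Rae), (9, 25, 6790, Sam), (9, 25, 7680, Rae), (9, 25, 7680, Sam), (9, 25, 8230, Rae), (9, 25, 8230, Sam), (9, 31, 1960, Rae), (9, 31, 1960, Sam), (9, 31, 5880, Rae), (9, 31, 5880, Sam), (9, 31, 6790, Rae), (9, 31, 6790, Sam), (9, 31, 7680, Rae), (9, 31, 7680, Sam), (9, 31, 8230, Rae), (9, 31, 8230, Sam)}
π_{eid, name, floor} gives {(19, Bo, 4), (19, Fay, 4), (25, Rae, 9), (25, Sam, 9), (28, Bo, 4), (28, Fay, 4), (31, Rae, 9), (31, Sam, 9)} (20 duplicate(s) eliminated).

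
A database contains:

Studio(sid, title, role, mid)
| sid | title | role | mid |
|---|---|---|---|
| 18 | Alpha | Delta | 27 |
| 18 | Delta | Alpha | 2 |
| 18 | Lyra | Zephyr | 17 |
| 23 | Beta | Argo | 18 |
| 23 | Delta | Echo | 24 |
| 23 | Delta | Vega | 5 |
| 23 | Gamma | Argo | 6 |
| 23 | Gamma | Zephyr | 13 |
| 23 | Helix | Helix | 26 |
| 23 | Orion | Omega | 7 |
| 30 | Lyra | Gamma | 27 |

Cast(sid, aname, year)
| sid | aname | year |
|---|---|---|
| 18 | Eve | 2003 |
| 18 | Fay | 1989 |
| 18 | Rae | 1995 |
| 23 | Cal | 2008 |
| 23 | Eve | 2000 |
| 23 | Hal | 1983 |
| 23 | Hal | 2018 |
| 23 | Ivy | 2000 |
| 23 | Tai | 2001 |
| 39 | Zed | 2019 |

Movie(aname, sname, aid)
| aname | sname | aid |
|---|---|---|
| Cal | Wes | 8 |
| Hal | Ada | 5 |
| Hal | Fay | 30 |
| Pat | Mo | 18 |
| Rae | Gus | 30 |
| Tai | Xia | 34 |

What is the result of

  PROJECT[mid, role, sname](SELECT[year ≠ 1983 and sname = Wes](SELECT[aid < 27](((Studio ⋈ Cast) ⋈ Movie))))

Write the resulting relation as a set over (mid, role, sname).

{(13, Zephyr, Wes), (18, Argo, Wes), (24, Echo, Wes), (26, Helix, Wes), (5, Vega, Wes), (6, Argo, Wes), (7, Omega, Wes)}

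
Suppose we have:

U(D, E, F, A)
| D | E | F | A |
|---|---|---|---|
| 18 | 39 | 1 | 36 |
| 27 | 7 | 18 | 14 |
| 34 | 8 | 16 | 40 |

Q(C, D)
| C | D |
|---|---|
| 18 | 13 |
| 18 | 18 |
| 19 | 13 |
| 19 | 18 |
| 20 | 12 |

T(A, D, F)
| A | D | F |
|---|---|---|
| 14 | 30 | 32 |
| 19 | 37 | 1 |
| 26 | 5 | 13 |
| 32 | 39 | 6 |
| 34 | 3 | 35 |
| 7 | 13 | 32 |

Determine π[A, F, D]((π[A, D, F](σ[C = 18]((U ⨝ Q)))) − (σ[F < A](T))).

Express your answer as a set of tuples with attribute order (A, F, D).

Natural join on D: {(18, 39, 1, 36, 18), (18, 39, 1, 36, 19)}
Selection C = 18: {(18, 39, 1, 36, 18)}
Keep only column(s) A, D, F: {(36, 18, 1)}
Selection F < A: {(19, 37, 1), (26, 5, 13), (32, 39, 6)}
Difference: {(36, 18, 1)} with {(19, 37, 1), (26, 5, 13), (32, 39, 6)} → {(36, 18, 1)}
Keep only column(s) A, F, D: {(36, 1, 18)}

{(36, 1, 18)}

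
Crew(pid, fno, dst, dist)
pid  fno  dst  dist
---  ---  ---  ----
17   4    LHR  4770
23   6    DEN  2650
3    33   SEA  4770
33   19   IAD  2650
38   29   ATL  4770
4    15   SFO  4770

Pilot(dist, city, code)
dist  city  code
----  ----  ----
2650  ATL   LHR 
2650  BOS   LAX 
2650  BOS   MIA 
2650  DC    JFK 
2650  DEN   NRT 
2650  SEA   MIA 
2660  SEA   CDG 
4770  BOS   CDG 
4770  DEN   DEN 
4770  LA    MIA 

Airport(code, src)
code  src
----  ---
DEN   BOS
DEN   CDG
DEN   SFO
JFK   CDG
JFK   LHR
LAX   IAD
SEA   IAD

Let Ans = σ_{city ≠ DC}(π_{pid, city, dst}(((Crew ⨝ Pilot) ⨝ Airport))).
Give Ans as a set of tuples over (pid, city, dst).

Natural join on dist: {(17, 4, LHR, 4770, BOS, CDG), (17, 4, LHR, 4770, DEN, DEN), (17, 4, LHR, 4770, LA, MIA), (23, 6, DEN, 2650, ATL, LHR), (23, 6, DEN, 2650, BOS, LAX), (23, 6, DEN, 2650, BOS, MIA), (23, 6, DEN, 2650, DC, JFK), (23, 6, DEN, 2650, DEN, NRT), (23, 6, DEN, 2650, SEA, MIA), (3, 33, SEA, 4770, BOS, CDG), (3, 33, SEA, 4770, DEN, DEN), (3, 33, SEA, 4770, LA, MIA), (33, 19, IAD, 2650, ATL, LHR), (33, 19, IAD, 2650, BOS, LAX), (33, 19, IAD, 2650, BOS, MIA), (33, 19, IAD, 2650, DC, JFK), (33, 19, IAD, 2650, DEN, NRT), (33, 19, IAD, 2650, SEA, MIA), (38, 29, ATL, 4770, BOS, CDG), (38, 29, ATL, 4770, DEN, DEN), (38, 29, ATL, 4770, LA, MIA), (4, 15, SFO, 4770, BOS, CDG), (4, 15, SFO, 4770, DEN, DEN), (4, 15, SFO, 4770, LA, MIA)}
Natural join on code: {(17, 4, LHR, 4770, DEN, DEN, BOS), (17, 4, LHR, 4770, DEN, DEN, CDG), (17, 4, LHR, 4770, DEN, DEN, SFO), (23, 6, DEN, 2650, BOS, LAX, IAD), (23, 6, DEN, 2650, DC, JFK, CDG), (23, 6, DEN, 2650, DC, JFK, LHR), (3, 33, SEA, 4770, DEN, DEN, BOS), (3, 33, SEA, 4770, DEN, DEN, CDG), (3, 33, SEA, 4770, DEN, DEN, SFO), (33, 19, IAD, 2650, BOS, LAX, IAD), (33, 19, IAD, 2650, DC, JFK, CDG), (33, 19, IAD, 2650, DC, JFK, LHR), (38, 29, ATL, 4770, DEN, DEN, BOS), (38, 29, ATL, 4770, DEN, DEN, CDG), (38, 29, ATL, 4770, DEN, DEN, SFO), (4, 15, SFO, 4770, DEN, DEN, BOS), (4, 15, SFO, 4770, DEN, DEN, CDG), (4, 15, SFO, 4770, DEN, DEN, SFO)}
Projecting to pid, city, dst (10 duplicate(s) eliminated): {(17, DEN, LHR), (23, BOS, DEN), (23, DC, DEN), (3, DEN, SEA), (33, BOS, IAD), (33, DC, IAD), (38, DEN, ATL), (4, DEN, SFO)}
Apply σ_{city ≠ DC}; surviving tuples: {(17, DEN, LHR), (23, BOS, DEN), (3, DEN, SEA), (33, BOS, IAD), (38, DEN, ATL), (4, DEN, SFO)}

{(17, DEN, LHR), (23, BOS, DEN), (3, DEN, SEA), (33, BOS, IAD), (38, DEN, ATL), (4, DEN, SFO)}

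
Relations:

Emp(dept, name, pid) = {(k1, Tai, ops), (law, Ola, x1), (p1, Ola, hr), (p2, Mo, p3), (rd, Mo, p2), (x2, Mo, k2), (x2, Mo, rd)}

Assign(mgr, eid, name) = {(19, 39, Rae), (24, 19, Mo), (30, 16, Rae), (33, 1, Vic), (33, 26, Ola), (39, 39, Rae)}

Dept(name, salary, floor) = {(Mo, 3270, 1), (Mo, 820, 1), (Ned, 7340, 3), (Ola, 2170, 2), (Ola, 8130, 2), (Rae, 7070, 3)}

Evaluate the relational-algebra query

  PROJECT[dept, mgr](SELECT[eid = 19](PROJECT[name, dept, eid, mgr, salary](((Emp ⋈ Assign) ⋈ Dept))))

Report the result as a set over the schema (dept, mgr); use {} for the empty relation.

{(p2, 24), (rd, 24), (x2, 24)}

Emp ⋈ Assign (natural join on name): {(law, Ola, x1, 33, 26), (p1, Ola, hr, 33, 26), (p2, Mo, p3, 24, 19), (rd, Mo, p2, 24, 19), (x2, Mo, k2, 24, 19), (x2, Mo, rd, 24, 19)}
(Emp ⋈ Assign) ⋈ Dept (natural join on name): {(law, Ola, x1, 33, 26, 2170, 2), (law, Ola, x1, 33, 26, 8130, 2), (p1, Ola, hr, 33, 26, 2170, 2), (p1, Ola, hr, 33, 26, 8130, 2), (p2, Mo, p3, 24, 19, 3270, 1), (p2, Mo, p3, 24, 19, 820, 1), (rd, Mo, p2, 24, 19, 3270, 1), (rd, Mo, p2, 24, 19, 820, 1), (x2, Mo, k2, 24, 19, 3270, 1), (x2, Mo, k2, 24, 19, 820, 1), (x2, Mo, rd, 24, 19, 3270, 1), (x2, Mo, rd, 24, 19, 820, 1)}
π[name, dept, eid, mgr, salary]: project onto (name, dept, eid, mgr, salary) (2 duplicate(s) eliminated) → {(Mo, p2, 19, 24, 3270), (Mo, p2, 19, 24, 820), (Mo, rd, 19, 24, 3270), (Mo, rd, 19, 24, 820), (Mo, x2, 19, 24, 3270), (Mo, x2, 19, 24, 820), (Ola, law, 26, 33, 2170), (Ola, law, 26, 33, 8130), (Ola, p1, 26, 33, 2170), (Ola, p1, 26, 33, 8130)}
σ[eid = 19]: keep tuples satisfying eid = 19 → {(Mo, p2, 19, 24, 3270), (Mo, p2, 19, 24, 820), (Mo, rd, 19, 24, 3270), (Mo, rd, 19, 24, 820), (Mo, x2, 19, 24, 3270), (Mo, x2, 19, 24, 820)}
π[dept, mgr]: project onto (dept, mgr) (3 duplicate(s) eliminated) → {(p2, 24), (rd, 24), (x2, 24)}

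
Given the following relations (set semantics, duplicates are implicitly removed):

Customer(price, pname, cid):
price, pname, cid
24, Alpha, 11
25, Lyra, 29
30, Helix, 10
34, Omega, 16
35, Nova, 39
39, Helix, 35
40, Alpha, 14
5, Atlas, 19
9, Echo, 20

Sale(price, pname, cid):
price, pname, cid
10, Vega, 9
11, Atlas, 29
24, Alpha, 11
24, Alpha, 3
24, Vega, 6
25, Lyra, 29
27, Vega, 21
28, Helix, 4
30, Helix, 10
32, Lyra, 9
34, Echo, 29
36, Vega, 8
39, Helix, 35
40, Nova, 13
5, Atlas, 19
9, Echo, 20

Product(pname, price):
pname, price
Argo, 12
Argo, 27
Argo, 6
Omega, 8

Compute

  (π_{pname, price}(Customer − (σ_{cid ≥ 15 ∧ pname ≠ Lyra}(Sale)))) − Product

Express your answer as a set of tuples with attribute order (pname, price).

σ[cid ≥ 15 ∧ pname ≠ Lyra]: keep tuples satisfying cid ≥ 15 ∧ pname ≠ Lyra → {(11, Atlas, 29), (27, Vega, 21), (34, Echo, 29), (39, Helix, 35), (5, Atlas, 19), (9, Echo, 20)}
Set difference of the two operands is {(24, Alpha, 11), (25, Lyra, 29), (30, Helix, 10), (34, Omega, 16), (35, Nova, 39), (40, Alpha, 14)}.
Projecting to pname, price: {(Alpha, 24), (Alpha, 40), (Helix, 30), (Lyra, 25), (Nova, 35), (Omega, 34)}
Set difference of the two operands is {(Alpha, 24), (Alpha, 40), (Helix, 30), (Lyra, 25), (Nova, 35), (Omega, 34)}.

{(Alpha, 24), (Alpha, 40), (Helix, 30), (Lyra, 25), (Nova, 35), (Omega, 34)}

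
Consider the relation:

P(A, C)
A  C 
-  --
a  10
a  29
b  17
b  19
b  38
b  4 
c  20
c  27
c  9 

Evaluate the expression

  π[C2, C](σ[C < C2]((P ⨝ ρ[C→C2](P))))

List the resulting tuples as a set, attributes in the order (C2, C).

ρ[C→C2]: schema becomes (A, C2); tuples unchanged.
P ⋈ ρ[C→C2](P) (natural join on A): {(a, 10, 10), (a, 10, 29), (a, 29, 10), (a, 29, 29), (b, 17, 17), (b, 17, 19), (b, 17, 38), (b, 17, 4), (b, 19, 17), (b, 19, 19), (b, 19, 38), (b, 19, 4), (b, 38, 17), (b, 38, 19), (b, 38, 38), (b, 38, 4), (b, 4, 17), (b, 4, 19), (b, 4, 38), (b, 4, 4), (c, 20, 20), (c, 20, 27), (c, 20, 9), (c, 27, 20), (c, 27, 27), (c, 27, 9), (c, 9, 20), (c, 9, 27), (c, 9, 9)}
Apply σ_{C < C2}; surviving tuples: {(a, 10, 29), (b, 17, 19), (b, 17, 38), (b, 19, 38), (b, 4, 17), (b, 4, 19), (b, 4, 38), (c, 20, 27), (c, 9, 20), (c, 9, 27)}
π_{C2, C} gives {(17, 4), (19, 17), (19, 4), (20, 9), (27, 20), (27, 9), (29, 10), (38, 17), (38, 19), (38, 4)}.

{(17, 4), (19, 17), (19, 4), (20, 9), (27, 20), (27, 9), (29, 10), (38, 17), (38, 19), (38, 4)}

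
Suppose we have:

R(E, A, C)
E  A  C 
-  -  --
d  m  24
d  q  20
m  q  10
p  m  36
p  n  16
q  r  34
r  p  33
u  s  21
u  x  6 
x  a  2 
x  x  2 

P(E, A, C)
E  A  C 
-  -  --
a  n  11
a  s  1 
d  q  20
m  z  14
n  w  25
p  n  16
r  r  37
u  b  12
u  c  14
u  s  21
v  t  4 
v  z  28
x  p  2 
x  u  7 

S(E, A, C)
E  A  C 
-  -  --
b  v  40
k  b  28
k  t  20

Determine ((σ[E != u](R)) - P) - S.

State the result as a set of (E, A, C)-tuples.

{(d, m, 24), (m, q, 10), (p, m, 36), (q, r, 34), (r, p, 33), (x, a, 2), (x, x, 2)}

σ[E != u]: keep tuples satisfying E != u → {(d, m, 24), (d, q, 20), (m, q, 10), (p, m, 36), (p, n, 16), (q, r, 34), (r, p, 33), (x, a, 2), (x, x, 2)}
Taking the difference: {(d, m, 24), (m, q, 10), (p, m, 36), (q, r, 34), (r, p, 33), (x, a, 2), (x, x, 2)}
Taking the difference: {(d, m, 24), (m, q, 10), (p, m, 36), (q, r, 34), (r, p, 33), (x, a, 2), (x, x, 2)}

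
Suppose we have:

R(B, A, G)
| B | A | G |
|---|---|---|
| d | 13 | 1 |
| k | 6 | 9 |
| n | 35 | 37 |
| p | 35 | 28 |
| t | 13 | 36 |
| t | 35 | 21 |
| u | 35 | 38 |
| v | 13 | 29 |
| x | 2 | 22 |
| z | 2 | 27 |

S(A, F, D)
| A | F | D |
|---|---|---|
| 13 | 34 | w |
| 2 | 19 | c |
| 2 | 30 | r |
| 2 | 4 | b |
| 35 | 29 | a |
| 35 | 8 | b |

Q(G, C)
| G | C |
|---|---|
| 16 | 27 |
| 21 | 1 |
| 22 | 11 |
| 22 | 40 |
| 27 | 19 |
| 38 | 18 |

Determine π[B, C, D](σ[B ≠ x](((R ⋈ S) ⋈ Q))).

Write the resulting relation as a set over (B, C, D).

{(t, 1, a), (t, 1, b), (u, 18, a), (u, 18, b), (z, 19, b), (z, 19, c), (z, 19, r)}

Joining R and S on A yields {(d, 13, 1, 34, w), (n, 35, 37, 29, a), (n, 35, 37, 8, b), (p, 35, 28, 29, a), (p, 35, 28, 8, b), (t, 13, 36, 34, w), (t, 35, 21, 29, a), (t, 35, 21, 8, b), (u, 35, 38, 29, a), (u, 35, 38, 8, b), (v, 13, 29, 34, w), (x, 2, 22, 19, c), (x, 2, 22, 30, r), (x, 2, 22, 4, b), (z, 2, 27, 19, c), (z, 2, 27, 30, r), (z, 2, 27, 4, b)}.
Joining (R ⋈ S) and Q on G yields {(t, 35, 21, 29, a, 1), (t, 35, 21, 8, b, 1), (u, 35, 38, 29, a, 18), (u, 35, 38, 8, b, 18), (x, 2, 22, 19, c, 11), (x, 2, 22, 19, c, 40), (x, 2, 22, 30, r, 11), (x, 2, 22, 30, r, 40), (x, 2, 22, 4, b, 11), (x, 2, 22, 4, b, 40), (z, 2, 27, 19, c, 19), (z, 2, 27, 30, r, 19), (z, 2, 27, 4, b, 19)}.
Apply σ_{B ≠ x}; surviving tuples: {(t, 35, 21, 29, a, 1), (t, 35, 21, 8, b, 1), (u, 35, 38, 29, a, 18), (u, 35, 38, 8, b, 18), (z, 2, 27, 19, c, 19), (z, 2, 27, 30, r, 19), (z, 2, 27, 4, b, 19)}
π[B, C, D]: project onto (B, C, D) → {(t, 1, a), (t, 1, b), (u, 18, a), (u, 18, b), (z, 19, b), (z, 19, c), (z, 19, r)}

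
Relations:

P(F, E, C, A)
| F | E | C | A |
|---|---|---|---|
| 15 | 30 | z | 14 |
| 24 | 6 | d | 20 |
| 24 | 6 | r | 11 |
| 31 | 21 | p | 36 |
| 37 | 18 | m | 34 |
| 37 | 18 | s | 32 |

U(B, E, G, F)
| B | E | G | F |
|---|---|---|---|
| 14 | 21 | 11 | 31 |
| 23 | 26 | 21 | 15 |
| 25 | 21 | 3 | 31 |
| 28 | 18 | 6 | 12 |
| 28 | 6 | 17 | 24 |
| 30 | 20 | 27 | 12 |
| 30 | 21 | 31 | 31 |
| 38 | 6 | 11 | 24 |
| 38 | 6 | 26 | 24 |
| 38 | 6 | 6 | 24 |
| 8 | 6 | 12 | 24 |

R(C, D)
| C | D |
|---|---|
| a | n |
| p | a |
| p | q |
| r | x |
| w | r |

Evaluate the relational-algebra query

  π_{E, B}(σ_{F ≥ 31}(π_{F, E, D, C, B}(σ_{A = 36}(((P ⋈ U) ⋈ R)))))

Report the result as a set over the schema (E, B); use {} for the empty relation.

Joining P and U on F, E yields {(24, 6, d, 20, 28, 17), (24, 6, d, 20, 38, 11), (24, 6, d, 20, 38, 26), (24, 6, d, 20, 38, 6), (24, 6, d, 20, 8, 12), (24, 6, r, 11, 28, 17), (24, 6, r, 11, 38, 11), (24, 6, r, 11, 38, 26), (24, 6, r, 11, 38, 6), (24, 6, r, 11, 8, 12), (31, 21, p, 36, 14, 11), (31, 21, p, 36, 25, 3), (31, 21, p, 36, 30, 31)}.
Joining (P ⋈ U) and R on C yields {(24, 6, r, 11, 28, 17, x), (24, 6, r, 11, 38, 11, x), (24, 6, r, 11, 38, 26, x), (24, 6, r, 11, 38, 6, x), (24, 6, r, 11, 8, 12, x), (31, 21, p, 36, 14, 11, a), (31, 21, p, 36, 14, 11, q), (31, 21, p, 36, 25, 3, a), (31, 21, p, 36, 25, 3, q), (31, 21, p, 36, 30, 31, a), (31, 21, p, 36, 30, 31, q)}.
Selection A = 36: {(31, 21, p, 36, 14, 11, a), (31, 21, p, 36, 14, 11, q), (31, 21, p, 36, 25, 3, a), (31, 21, p, 36, 25, 3, q), (31, 21, p, 36, 30, 31, a), (31, 21, p, 36, 30, 31, q)}
Projecting to F, E, D, C, B: {(31, 21, a, p, 14), (31, 21, a, p, 25), (31, 21, a, p, 30), (31, 21, q, p, 14), (31, 21, q, p, 25), (31, 21, q, p, 30)}
Selection F ≥ 31: {(31, 21, a, p, 14), (31, 21, a, p, 25), (31, 21, a, p, 30), (31, 21, q, p, 14), (31, 21, q, p, 25), (31, 21, q, p, 30)}
Projecting to E, B (3 duplicate(s) eliminated): {(21, 14), (21, 25), (21, 30)}

{(21, 14), (21, 25), (21, 30)}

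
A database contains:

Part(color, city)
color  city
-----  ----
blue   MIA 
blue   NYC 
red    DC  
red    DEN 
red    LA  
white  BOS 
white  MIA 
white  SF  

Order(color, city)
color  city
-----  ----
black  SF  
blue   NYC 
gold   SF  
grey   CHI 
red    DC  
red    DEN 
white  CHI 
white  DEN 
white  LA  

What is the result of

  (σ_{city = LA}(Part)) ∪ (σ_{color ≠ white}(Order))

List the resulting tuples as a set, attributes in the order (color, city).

Apply σ_{city = LA}; surviving tuples: {(red, LA)}
Apply σ_{color ≠ white}; surviving tuples: {(black, SF), (blue, NYC), (gold, SF), (grey, CHI), (red, DC), (red, DEN)}
Taking the union: {(black, SF), (blue, NYC), (gold, SF), (grey, CHI), (red, DC), (red, DEN), (red, LA)}

{(black, SF), (blue, NYC), (gold, SF), (grey, CHI), (red, DC), (red, DEN), (red, LA)}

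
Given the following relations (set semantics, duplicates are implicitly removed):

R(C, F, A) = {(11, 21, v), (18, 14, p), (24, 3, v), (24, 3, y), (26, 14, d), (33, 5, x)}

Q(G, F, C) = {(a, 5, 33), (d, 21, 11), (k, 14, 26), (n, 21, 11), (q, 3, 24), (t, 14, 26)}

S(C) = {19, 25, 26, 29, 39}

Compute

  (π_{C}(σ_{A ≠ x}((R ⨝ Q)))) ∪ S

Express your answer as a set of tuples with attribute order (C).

{11, 19, 24, 25, 26, 29, 39}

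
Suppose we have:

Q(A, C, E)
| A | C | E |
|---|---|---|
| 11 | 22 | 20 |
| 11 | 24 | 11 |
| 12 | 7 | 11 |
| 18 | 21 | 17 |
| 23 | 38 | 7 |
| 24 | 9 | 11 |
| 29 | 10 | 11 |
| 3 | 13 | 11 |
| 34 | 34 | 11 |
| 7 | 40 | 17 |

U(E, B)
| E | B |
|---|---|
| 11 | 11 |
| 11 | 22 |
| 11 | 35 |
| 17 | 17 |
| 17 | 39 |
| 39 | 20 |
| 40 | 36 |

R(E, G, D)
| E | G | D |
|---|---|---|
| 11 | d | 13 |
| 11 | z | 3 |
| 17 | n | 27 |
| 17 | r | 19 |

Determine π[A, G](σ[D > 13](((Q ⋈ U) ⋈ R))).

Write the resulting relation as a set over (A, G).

{(18, n), (18, r), (7, n), (7, r)}

Natural join on E: {(11, 24, 11, 11), (11, 24, 11, 22), (11, 24, 11, 35), (12, 7, 11, 11), (12, 7, 11, 22), (12, 7, 11, 35), (18, 21, 17, 17), (18, 21, 17, 39), (24, 9, 11, 11), (24, 9, 11, 22), (24, 9, 11, 35), (29, 10, 11, 11), (29, 10, 11, 22), (29, 10, 11, 35), (3, 13, 11, 11), (3, 13, 11, 22), (3, 13, 11, 35), (34, 34, 11, 11), (34, 34, 11, 22), (34, 34, 11, 35), (7, 40, 17, 17), (7, 40, 17, 39)}
Natural join on E: {(11, 24, 11, 11, d, 13), (11, 24, 11, 11, z, 3), (11, 24, 11, 22, d, 13), (11, 24, 11, 22, z, 3), (11, 24, 11, 35, d, 13), (11, 24, 11, 35, z, 3), (12, 7, 11, 11, d, 13), (12, 7, 11, 11, z, 3), (12, 7, 11, 22, d, 13), (12, 7, 11, 22, z, 3), (12, 7, 11, 35, d, 13), (12, 7, 11, 35, z, 3), (18, 21, 17, 17, n, 27), (18, 21, 17, 17, r, 19), (18, 21, 17, 39, n, 27), (18, 21, 17, 39, r, 19), (24, 9, 11, 11, d, 13), (24, 9, 11, 11, z, 3), (24, 9, 11, 22, d, 13), (24, 9, 11, 22, z, 3), (24, 9, 11, 35, d, 13), (24, 9, 11, 35, z, 3), (29, 10, 11, 11, d, 13), (29, 10, 11, 11, z, 3), (29, 10, 11, 22, d, 13), (29, 10, 11, 22, z, 3), (29, 10, 11, 35, d, 13), (29, 10, 11, 35, z, 3), (3, 13, 11, 11, d, 13), (3, 13, 11, 11, z, 3), (3, 13, 11, 22, d, 13), (3, 13, 11, 22, z, 3), (3, 13, 11, 35, d, 13), (3, 13, 11, 35, z, 3), (34, 34, 11, 11, d, 13), (34, 34, 11, 11, z, 3), (34, 34, 11, 22, d, 13), (34, 34, 11, 22, z, 3), (34, 34, 11, 35, d, 13), (34, 34, 11, 35, z, 3), (7, 40, 17, 17, n, 27), (7, 40, 17, 17, r, 19), (7, 40, 17, 39, n, 27), (7, 40, 17, 39, r, 19)}
Selection D > 13: {(18, 21, 17, 17, n, 27), (18, 21, 17, 17, r, 19), (18, 21, 17, 39, n, 27), (18, 21, 17, 39, r, 19), (7, 40, 17, 17, n, 27), (7, 40, 17, 17, r, 19), (7, 40, 17, 39, n, 27), (7, 40, 17, 39, r, 19)}
Keep only column(s) A, G (4 duplicate(s) eliminated): {(18, n), (18, r), (7, n), (7, r)}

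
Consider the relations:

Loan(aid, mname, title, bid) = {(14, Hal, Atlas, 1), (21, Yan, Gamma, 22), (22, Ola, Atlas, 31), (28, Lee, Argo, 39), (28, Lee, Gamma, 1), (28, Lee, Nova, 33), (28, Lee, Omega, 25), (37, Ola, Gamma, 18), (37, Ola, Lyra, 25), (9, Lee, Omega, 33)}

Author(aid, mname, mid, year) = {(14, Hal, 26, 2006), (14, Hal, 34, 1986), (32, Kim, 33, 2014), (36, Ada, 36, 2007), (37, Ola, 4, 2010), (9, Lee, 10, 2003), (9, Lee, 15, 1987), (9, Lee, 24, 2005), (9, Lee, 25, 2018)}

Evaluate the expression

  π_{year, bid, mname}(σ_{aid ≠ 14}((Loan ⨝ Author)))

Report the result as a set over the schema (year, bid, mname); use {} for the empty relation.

{(1987, 33, Lee), (2003, 33, Lee), (2005, 33, Lee), (2010, 18, Ola), (2010, 25, Ola), (2018, 33, Lee)}

Natural join on aid, mname: {(14, Hal, Atlas, 1, 26, 2006), (14, Hal, Atlas, 1, 34, 1986), (37, Ola, Gamma, 18, 4, 2010), (37, Ola, Lyra, 25, 4, 2010), (9, Lee, Omega, 33, 10, 2003), (9, Lee, Omega, 33, 15, 1987), (9, Lee, Omega, 33, 24, 2005), (9, Lee, Omega, 33, 25, 2018)}
Apply σ_{aid ≠ 14}; surviving tuples: {(37, Ola, Gamma, 18, 4, 2010), (37, Ola, Lyra, 25, 4, 2010), (9, Lee, Omega, 33, 10, 2003), (9, Lee, Omega, 33, 15, 1987), (9, Lee, Omega, 33, 24, 2005), (9, Lee, Omega, 33, 25, 2018)}
Keep only column(s) year, bid, mname: {(1987, 33, Lee), (2003, 33, Lee), (2005, 33, Lee), (2010, 18, Ola), (2010, 25, Ola), (2018, 33, Lee)}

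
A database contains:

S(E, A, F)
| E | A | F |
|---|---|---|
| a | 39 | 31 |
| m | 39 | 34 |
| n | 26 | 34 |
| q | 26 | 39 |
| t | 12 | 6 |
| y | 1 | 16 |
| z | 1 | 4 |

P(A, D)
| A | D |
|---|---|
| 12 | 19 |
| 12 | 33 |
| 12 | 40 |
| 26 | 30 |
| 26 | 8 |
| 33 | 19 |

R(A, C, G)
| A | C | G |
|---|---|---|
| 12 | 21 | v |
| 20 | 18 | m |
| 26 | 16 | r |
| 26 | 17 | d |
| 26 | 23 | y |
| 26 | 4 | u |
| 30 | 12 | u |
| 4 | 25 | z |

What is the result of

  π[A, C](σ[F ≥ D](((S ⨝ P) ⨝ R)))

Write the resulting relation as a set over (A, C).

{(26, 16), (26, 17), (26, 23), (26, 4)}

Joining S and P on A yields {(n, 26, 34, 30), (n, 26, 34, 8), (q, 26, 39, 30), (q, 26, 39, 8), (t, 12, 6, 19), (t, 12, 6, 33), (t, 12, 6, 40)}.
Joining (S ⨝ P) and R on A yields {(n, 26, 34, 30, 16, r), (n, 26, 34, 30, 17, d), (n, 26, 34, 30, 23, y), (n, 26, 34, 30, 4, u), (n, 26, 34, 8, 16, r), (n, 26, 34, 8, 17, d), (n, 26, 34, 8, 23, y), (n, 26, 34, 8, 4, u), (q, 26, 39, 30, 16, r), (q, 26, 39, 30, 17, d), (q, 26, 39, 30, 23, y), (q, 26, 39, 30, 4, u), (q, 26, 39, 8, 16, r), (q, 26, 39, 8, 17, d), (q, 26, 39, 8, 23, y), (q, 26, 39, 8, 4, u), (t, 12, 6, 19, 21, v), (t, 12, 6, 33, 21, v), (t, 12, 6, 40, 21, v)}.
σ[F ≥ D]: keep tuples satisfying F ≥ D → {(n, 26, 34, 30, 16, r), (n, 26, 34, 30, 17, d), (n, 26, 34, 30, 23, y), (n, 26, 34, 30, 4, u), (n, 26, 34, 8, 16, r), (n, 26, 34, 8, 17, d), (n, 26, 34, 8, 23, y), (n, 26, 34, 8, 4, u), (q, 26, 39, 30, 16, r), (q, 26, 39, 30, 17, d), (q, 26, 39, 30, 23, y), (q, 26, 39, 30, 4, u), (q, 26, 39, 8, 16, r), (q, 26, 39, 8, 17, d), (q, 26, 39, 8, 23, y), (q, 26, 39, 8, 4, u)}
Projecting to A, C (12 duplicate(s) eliminated): {(26, 16), (26, 17), (26, 23), (26, 4)}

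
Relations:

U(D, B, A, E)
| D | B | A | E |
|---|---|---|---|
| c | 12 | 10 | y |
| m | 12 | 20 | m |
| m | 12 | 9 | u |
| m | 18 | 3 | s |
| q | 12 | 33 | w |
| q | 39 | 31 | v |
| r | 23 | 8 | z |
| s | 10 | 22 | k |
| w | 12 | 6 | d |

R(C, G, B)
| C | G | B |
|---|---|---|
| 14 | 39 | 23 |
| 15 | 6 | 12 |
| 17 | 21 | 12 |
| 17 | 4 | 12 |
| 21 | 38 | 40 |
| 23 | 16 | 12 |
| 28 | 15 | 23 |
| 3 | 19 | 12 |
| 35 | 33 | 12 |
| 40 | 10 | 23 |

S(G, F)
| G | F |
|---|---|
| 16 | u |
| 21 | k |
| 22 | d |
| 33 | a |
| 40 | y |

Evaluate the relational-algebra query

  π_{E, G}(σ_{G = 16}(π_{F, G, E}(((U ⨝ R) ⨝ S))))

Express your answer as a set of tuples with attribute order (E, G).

Natural join on B: {(c, 12, 10, y, 15, 6), (c, 12, 10, y, 17, 21), (c, 12, 10, y, 17, 4), (c, 12, 10, y, 23, 16), (c, 12, 10, y, 3, 19), (c, 12, 10, y, 35, 33), (m, 12, 20, m, 15, 6), (m, 12, 20, m, 17, 21), (m, 12, 20, m, 17, 4), (m, 12, 20, m, 23, 16), (m, 12, 20, m, 3, 19), (m, 12, 20, m, 35, 33), (m, 12, 9, u, 15, 6), (m, 12, 9, u, 17, 21), (m, 12, 9, u, 17, 4), (m, 12, 9, u, 23, 16), (m, 12, 9, u, 3, 19), (m, 12, 9, u, 35, 33), (q, 12, 33, w, 15, 6), (q, 12, 33, w, 17, 21), (q, 12, 33, w, 17, 4), (q, 12, 33, w, 23, 16), (q, 12, 33, w, 3, 19), (q, 12, 33, w, 35, 33), (r, 23, 8, z, 14, 39), (r, 23, 8, z, 28, 15), (r, 23, 8, z, 40, 10), (w, 12, 6, d, 15, 6), (w, 12, 6, d, 17, 21), (w, 12, 6, d, 17, 4), (w, 12, 6, d, 23, 16), (w, 12, 6, d, 3, 19), (w, 12, 6, d, 35, 33)}
Natural join on G: {(c, 12, 10, y, 17, 21, k), (c, 12, 10, y, 23, 16, u), (c, 12, 10, y, 35, 33, a), (m, 12, 20, m, 17, 21, k), (m, 12, 20, m, 23, 16, u), (m, 12, 20, m, 35, 33, a), (m, 12, 9, u, 17, 21, k), (m, 12, 9, u, 23, 16, u), (m, 12, 9, u, 35, 33, a), (q, 12, 33, w, 17, 21, k), (q, 12, 33, w, 23, 16, u), (q, 12, 33, w, 35, 33, a), (w, 12, 6, d, 17, 21, k), (w, 12, 6, d, 23, 16, u), (w, 12, 6, d, 35, 33, a)}
π_{F, G, E} gives {(a, 33, d), (a, 33, m), (a, 33, u), (a, 33, w), (a, 33, y), (k, 21, d), (k, 21, m), (k, 21, u), (k, 21, w), (k, 21, y), (u, 16, d), (u, 16, m), (u, 16, u), (u, 16, w), (u, 16, y)}.
Filtering on G = 16 leaves {(u, 16, d), (u, 16, m), (u, 16, u), (u, 16, w), (u, 16, y)}.
π_{E, G} gives {(d, 16), (m, 16), (u, 16), (w, 16), (y, 16)}.

{(d, 16), (m, 16), (u, 16), (w, 16), (y, 16)}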